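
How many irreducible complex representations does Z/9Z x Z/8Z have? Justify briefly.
72

Details: The number of irreducible complex representations of a finite group equals its number of conjugacy classes. Z/9Z x Z/8Z is abelian of order 72, so every element is its own conjugacy class: 72 classes, so Z/9Z x Z/8Z (order 72) has exactly 72 irreducible complex representations.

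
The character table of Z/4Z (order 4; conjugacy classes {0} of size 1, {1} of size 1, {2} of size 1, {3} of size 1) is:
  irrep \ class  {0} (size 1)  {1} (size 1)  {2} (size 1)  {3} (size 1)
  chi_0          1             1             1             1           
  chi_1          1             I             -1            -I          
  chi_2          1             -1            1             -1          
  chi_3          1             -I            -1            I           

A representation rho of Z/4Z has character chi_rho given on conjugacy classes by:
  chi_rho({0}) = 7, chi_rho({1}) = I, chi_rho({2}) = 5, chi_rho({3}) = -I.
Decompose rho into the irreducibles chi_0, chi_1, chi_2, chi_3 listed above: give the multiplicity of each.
Multiplicities: chi_0: 3, chi_1: 1, chi_2: 3, chi_3: 0.

Argument: Use <chi_rho, chi> = (1/|G|) sum_C |C| * chi_rho(C) * conj(chi(C)) with |G| = 4 for each irreducible chi in the table:
  <chi_rho, chi_0> = (1/4)[1*(7)*conj(1) + 1*(I)*conj(1) + 1*(5)*conj(1) + 1*(-I)*conj(1)]
      = (1/4)[(7) + (I) + (5) + (-I)] = 12/4 = 3
  <chi_rho, chi_1> = (1/4)[1*(7)*conj(1) + 1*(I)*conj(I) + 1*(5)*conj(-1) + 1*(-I)*conj(-I)]
      = (1/4)[(7) + (1) + (-5) + (1)] = 4/4 = 1
  <chi_rho, chi_2> = (1/4)[1*(7)*conj(1) + 1*(I)*conj(-1) + 1*(5)*conj(1) + 1*(-I)*conj(-1)]
      = (1/4)[(7) + (-I) + (5) + (I)] = 12/4 = 3
  <chi_rho, chi_3> = (1/4)[1*(7)*conj(1) + 1*(I)*conj(-I) + 1*(5)*conj(-1) + 1*(-I)*conj(I)]
      = (1/4)[(7) + (-1) + (-5) + (-1)] = 0/4 = 0
(Exp terms are combined using exp(i*s)*conj(exp(i*t)) = exp(i*(s-t)), and sums of them are collapsed using the identity that for every m > 1 the m distinct m-th roots of unity sum to 0, e.g. 1 + exp(2*I*pi/3) + exp(-2*I*pi/3) = 0.)
Dimension check: dim(rho) = sum (mult * dim) = 3*1 + 1*1 + 3*1 + 0*1 = 7 = chi_rho(e) = 7.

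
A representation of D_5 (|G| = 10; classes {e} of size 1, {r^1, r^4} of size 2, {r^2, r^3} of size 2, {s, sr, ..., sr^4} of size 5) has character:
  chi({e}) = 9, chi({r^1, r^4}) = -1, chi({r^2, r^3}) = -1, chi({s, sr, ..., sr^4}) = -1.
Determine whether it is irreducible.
Not irreducible (reducible): <chi, chi> = 9 > 1.

Why: <chi, chi> = (1/|G|) sum_C |C| * |chi(C)|^2 = (1/10)[1*|9|^2 + 2*|-1|^2 + 2*|-1|^2 + 5*|-1|^2]
  = (1/10)[(81) + (2) + (2) + (5)] = 90/10 = 9.
A character is irreducible iff <chi, chi> = 1, so this representation is reducible.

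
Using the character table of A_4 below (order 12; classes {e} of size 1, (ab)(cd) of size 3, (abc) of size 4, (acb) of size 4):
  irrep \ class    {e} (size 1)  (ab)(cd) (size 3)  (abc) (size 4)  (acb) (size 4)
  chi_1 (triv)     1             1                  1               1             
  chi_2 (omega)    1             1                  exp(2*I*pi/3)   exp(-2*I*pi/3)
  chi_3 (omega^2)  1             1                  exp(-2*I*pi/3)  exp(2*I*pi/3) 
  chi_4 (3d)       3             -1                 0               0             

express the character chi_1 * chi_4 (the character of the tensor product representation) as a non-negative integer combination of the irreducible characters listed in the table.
chi_1 tensor chi_4 = chi_4 (all other irreducibles have multiplicity 0).

Reasoning: The character of a tensor product is the pointwise product (chi_1 * chi_4)(C) = chi_1(C) * chi_4(C):
  {e}: (1)*(3), (ab)(cd): (1)*(-1), (abc): (1)*(0), (acb): (1)*(0)
so (chi_1 * chi_4) takes values
  {e} -> 3, (ab)(cd) -> -1, (abc) -> 0, (acb) -> 0.
Now take the inner product of this character with each irreducible chi from the table, <chi_1*chi_4, chi> = (1/12) sum_C |C| (chi_1*chi_4)(C) conj(chi(C)):
  <chi_1*chi_4, chi_1> = (1/12)[1*(3)*conj(1) + 3*(-1)*conj(1) + 4*(0)*conj(1) + 4*(0)*conj(1)]
      = (1/12)[(3) + (-3) + (0) + (0)] = 0/12 = 0
  <chi_1*chi_4, chi_2> = (1/12)[1*(3)*conj(1) + 3*(-1)*conj(1) + 4*(0)*conj(exp(2*I*pi/3)) + 4*(0)*conj(exp(-2*I*pi/3))]
      = (1/12)[(3) + (-3) + (0) + (0)] = 0/12 = 0
  <chi_1*chi_4, chi_3> = (1/12)[1*(3)*conj(1) + 3*(-1)*conj(1) + 4*(0)*conj(exp(-2*I*pi/3)) + 4*(0)*conj(exp(2*I*pi/3))]
      = (1/12)[(3) + (-3) + (0) + (0)] = 0/12 = 0
  <chi_1*chi_4, chi_4> = (1/12)[1*(3)*conj(3) + 3*(-1)*conj(-1) + 4*(0)*conj(0) + 4*(0)*conj(0)]
      = (1/12)[(9) + (3) + (0) + (0)] = 12/12 = 1
(Exp terms are combined using exp(i*s)*conj(exp(i*t)) = exp(i*(s-t)), and sums of them are collapsed using the identity that for every m > 1 the m distinct m-th roots of unity sum to 0, e.g. 1 + exp(2*I*pi/3) + exp(-2*I*pi/3) = 0.)
Hence the multiplicities are chi_4: 1. Dimension check: dim(chi_1)*dim(chi_4) = 1*3 = 3 and sum (mult * dim) = 1*3 = 3.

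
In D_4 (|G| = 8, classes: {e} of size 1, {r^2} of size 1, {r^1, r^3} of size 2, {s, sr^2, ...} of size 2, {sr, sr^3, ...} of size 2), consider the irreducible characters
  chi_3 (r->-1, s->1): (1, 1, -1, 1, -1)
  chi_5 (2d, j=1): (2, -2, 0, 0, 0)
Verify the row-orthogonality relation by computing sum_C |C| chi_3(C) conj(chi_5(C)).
Sum = 0; so <chi_3, chi_5> = 0 (distinct irreducibles are orthogonal).

Argument: Compute term by term over conjugacy classes (|C| * chi_3(C) * conj(chi_5(C))):
  1*(1)*conj(2) + 1*(1)*conj(-2) + 2*(-1)*conj(0) + 2*(1)*conj(0) + 2*(-1)*conj(0)
  = (2) + (-2) + (0) + (0) + (0)
  = 0.
Dividing by |G| = 8 gives 0/8 = 0, matching the row-orthogonality relation <chi_3, chi_5> = [chi_3 = chi_5].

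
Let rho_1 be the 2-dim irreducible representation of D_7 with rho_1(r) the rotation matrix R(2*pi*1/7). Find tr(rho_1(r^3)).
chi_{rho_1}(r^3) = 2*cos(2*pi*1*3/7) = -2*cos(pi/7)

rho_1(r^3) is rotation by angle 2*pi*1*3/7, whose trace is 2*cos(2*pi*1*3/7) = -2*cos(pi/7).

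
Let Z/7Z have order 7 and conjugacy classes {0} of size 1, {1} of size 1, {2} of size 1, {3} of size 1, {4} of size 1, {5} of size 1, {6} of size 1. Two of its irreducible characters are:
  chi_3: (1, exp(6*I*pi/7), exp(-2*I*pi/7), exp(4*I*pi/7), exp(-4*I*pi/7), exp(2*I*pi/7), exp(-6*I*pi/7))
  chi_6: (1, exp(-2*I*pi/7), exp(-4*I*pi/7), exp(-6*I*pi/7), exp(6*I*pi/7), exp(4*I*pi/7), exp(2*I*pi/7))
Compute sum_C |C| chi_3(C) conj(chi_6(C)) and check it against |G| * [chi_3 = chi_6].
Sum = 0; so <chi_3, chi_6> = 0 (distinct irreducibles are orthogonal).

Argument: Compute term by term over conjugacy classes (|C| * chi_3(C) * conj(chi_6(C))):
  1*(1)*conj(1) + 1*(exp(6*I*pi/7))*conj(exp(-2*I*pi/7)) + 1*(exp(-2*I*pi/7))*conj(exp(-4*I*pi/7)) + 1*(exp(4*I*pi/7))*conj(exp(-6*I*pi/7)) + 1*(exp(-4*I*pi/7))*conj(exp(6*I*pi/7)) + 1*(exp(2*I*pi/7))*conj(exp(4*I*pi/7)) + 1*(exp(-6*I*pi/7))*conj(exp(2*I*pi/7))
  = (1) + (exp(-6*I*pi/7)) + (exp(2*I*pi/7)) + (exp(-4*I*pi/7)) + (exp(4*I*pi/7)) + (exp(-2*I*pi/7)) + (exp(6*I*pi/7))
  = 0.
(Exp terms are combined using exp(i*s)*conj(exp(i*t)) = exp(i*(s-t)), and sums of them are collapsed using the identity that for every m > 1 the m distinct m-th roots of unity sum to 0, e.g. 1 + exp(2*I*pi/3) + exp(-2*I*pi/3) = 0.)
Dividing by |G| = 7 gives 0/7 = 0, matching the row-orthogonality relation <chi_3, chi_6> = [chi_3 = chi_6].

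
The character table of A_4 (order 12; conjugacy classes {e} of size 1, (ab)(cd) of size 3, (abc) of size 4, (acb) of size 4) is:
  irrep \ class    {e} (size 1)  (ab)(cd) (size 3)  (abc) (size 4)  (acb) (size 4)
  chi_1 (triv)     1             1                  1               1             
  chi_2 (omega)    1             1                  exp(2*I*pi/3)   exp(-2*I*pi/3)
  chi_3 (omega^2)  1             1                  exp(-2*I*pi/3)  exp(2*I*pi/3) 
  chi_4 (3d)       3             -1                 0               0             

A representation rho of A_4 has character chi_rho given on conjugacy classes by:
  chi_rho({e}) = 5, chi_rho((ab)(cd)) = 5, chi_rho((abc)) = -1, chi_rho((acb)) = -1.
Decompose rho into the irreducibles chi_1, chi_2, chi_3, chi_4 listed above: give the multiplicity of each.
Multiplicities: chi_1: 1, chi_2: 2, chi_3: 2, chi_4: 0.

Explanation: Use <chi_rho, chi> = (1/|G|) sum_C |C| * chi_rho(C) * conj(chi(C)) with |G| = 12 for each irreducible chi in the table:
  <chi_rho, chi_1> = (1/12)[1*(5)*conj(1) + 3*(5)*conj(1) + 4*(-1)*conj(1) + 4*(-1)*conj(1)]
      = (1/12)[(5) + (15) + (-4) + (-4)] = 12/12 = 1
  <chi_rho, chi_2> = (1/12)[1*(5)*conj(1) + 3*(5)*conj(1) + 4*(-1)*conj(exp(2*I*pi/3)) + 4*(-1)*conj(exp(-2*I*pi/3))]
      = (1/12)[(5) + (15) + (8 + 4*exp(-2*I*pi/3) + 8*exp(2*I*pi/3)) + (8 + 8*exp(-2*I*pi/3) + 4*exp(2*I*pi/3))] = 24/12 = 2
  <chi_rho, chi_3> = (1/12)[1*(5)*conj(1) + 3*(5)*conj(1) + 4*(-1)*conj(exp(-2*I*pi/3)) + 4*(-1)*conj(exp(2*I*pi/3))]
      = (1/12)[(5) + (15) + (8 + 8*exp(-2*I*pi/3) + 4*exp(2*I*pi/3)) + (8 + 4*exp(-2*I*pi/3) + 8*exp(2*I*pi/3))] = 24/12 = 2
  <chi_rho, chi_4> = (1/12)[1*(5)*conj(3) + 3*(5)*conj(-1) + 4*(-1)*conj(0) + 4*(-1)*conj(0)]
      = (1/12)[(15) + (-15) + (0) + (0)] = 0/12 = 0
(Exp terms are combined using exp(i*s)*conj(exp(i*t)) = exp(i*(s-t)), and sums of them are collapsed using the identity that for every m > 1 the m distinct m-th roots of unity sum to 0, e.g. 1 + exp(2*I*pi/3) + exp(-2*I*pi/3) = 0.)
Dimension check: dim(rho) = sum (mult * dim) = 1*1 + 2*1 + 2*1 + 0*3 = 5 = chi_rho(e) = 5.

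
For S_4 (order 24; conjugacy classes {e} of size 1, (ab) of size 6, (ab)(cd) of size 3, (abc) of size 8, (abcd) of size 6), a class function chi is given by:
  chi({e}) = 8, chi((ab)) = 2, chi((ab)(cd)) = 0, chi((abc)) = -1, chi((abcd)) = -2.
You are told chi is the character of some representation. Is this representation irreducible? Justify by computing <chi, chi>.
Not irreducible (reducible): <chi, chi> = 5 > 1.

Proof sketch: <chi, chi> = (1/|G|) sum_C |C| * |chi(C)|^2 = (1/24)[1*|8|^2 + 6*|2|^2 + 3*|0|^2 + 8*|-1|^2 + 6*|-2|^2]
  = (1/24)[(64) + (24) + (0) + (8) + (24)] = 120/24 = 5.
A character is irreducible iff <chi, chi> = 1, so this representation is reducible.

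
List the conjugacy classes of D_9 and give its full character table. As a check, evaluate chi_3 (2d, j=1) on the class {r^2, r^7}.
Conjugacy classes: {e} of size 1, {r^1, r^8} of size 2, {r^2, r^7} of size 2, {r^3, r^6} of size 2, {r^4, r^5} of size 2, {s, sr, ..., sr^8} of size 9.
Character table:
  irrep \ class              {e} (size 1)  {r^1, r^8} (size 2)  {r^2, r^7} (size 2)  {r^3, r^6} (size 2)  {r^4, r^5} (size 2)  {s, sr, ..., sr^8} (size 9)
  chi_1 (triv)               1             1                    1                    1                    1                    1                          
  chi_2 (sign: r->1, s->-1)  1             1                    1                    1                    1                    -1                         
  chi_3 (2d, j=1)            2             2*cos(2*pi/9)        2*cos(4*pi/9)        -1                   -2*cos(pi/9)         0                          
  chi_4 (2d, j=2)            2             2*cos(4*pi/9)        -2*cos(pi/9)         -1                   2*cos(2*pi/9)        0                          
  chi_5 (2d, j=3)            2             -1                   -1                   2                    -1                   0                          
  chi_6 (2d, j=4)            2             -2*cos(pi/9)         2*cos(2*pi/9)        -1                   2*cos(4*pi/9)        0                          

Spot check: chi_3 (2d, j=1) on {r^2, r^7} = 2*cos(4*pi/9).

Why: D_9 has order 2*9 = 18 with 6 conjugacy classes, hence 6 irreducibles. Sum of squared dims 1 + 1 + 4 + 4 + 4 + 4 = 18 = |G|. Linear characters come from the abelianisation; the 2-dimensional irreps have character r^k -> 2*cos(2*pi*j*k/9), reflections -> 0.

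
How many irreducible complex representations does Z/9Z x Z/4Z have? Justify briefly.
36

Reasoning: The number of irreducible complex representations of a finite group equals its number of conjugacy classes. Z/9Z x Z/4Z is abelian of order 36, so every element is its own conjugacy class: 36 classes, so Z/9Z x Z/4Z (order 36) has exactly 36 irreducible complex representations.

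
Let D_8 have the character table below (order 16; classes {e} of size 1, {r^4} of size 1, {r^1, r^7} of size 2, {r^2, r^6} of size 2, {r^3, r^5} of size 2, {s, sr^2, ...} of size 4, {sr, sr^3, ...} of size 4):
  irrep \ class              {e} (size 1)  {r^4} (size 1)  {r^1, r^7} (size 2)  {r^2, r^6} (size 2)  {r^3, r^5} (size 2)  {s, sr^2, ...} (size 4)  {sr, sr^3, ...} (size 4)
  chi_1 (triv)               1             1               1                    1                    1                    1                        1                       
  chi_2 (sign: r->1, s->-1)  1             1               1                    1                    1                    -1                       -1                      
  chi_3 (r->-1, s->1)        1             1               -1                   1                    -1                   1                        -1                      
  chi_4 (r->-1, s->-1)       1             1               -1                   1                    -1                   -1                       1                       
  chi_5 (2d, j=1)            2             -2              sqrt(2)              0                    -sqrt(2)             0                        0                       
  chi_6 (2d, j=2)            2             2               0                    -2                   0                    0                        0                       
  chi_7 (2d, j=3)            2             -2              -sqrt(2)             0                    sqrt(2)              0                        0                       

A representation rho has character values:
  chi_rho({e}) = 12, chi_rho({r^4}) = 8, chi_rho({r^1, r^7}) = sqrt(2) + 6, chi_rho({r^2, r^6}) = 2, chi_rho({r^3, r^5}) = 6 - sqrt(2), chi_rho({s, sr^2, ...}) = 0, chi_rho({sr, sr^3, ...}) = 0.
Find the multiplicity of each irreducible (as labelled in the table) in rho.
Multiplicities: chi_1: 3, chi_2: 3, chi_3: 0, chi_4: 0, chi_5: 1, chi_6: 2, chi_7: 0.

Working: Use <chi_rho, chi> = (1/|G|) sum_C |C| * chi_rho(C) * conj(chi(C)) with |G| = 16 for each irreducible chi in the table:
  <chi_rho, chi_1> = (1/16)[1*(12)*conj(1) + 1*(8)*conj(1) + 2*(sqrt(2) + 6)*conj(1) + 2*(2)*conj(1) + 2*(6 - sqrt(2))*conj(1) + 4*(0)*conj(1) + 4*(0)*conj(1)]
      = (1/16)[(12) + (8) + (2*sqrt(2) + 12) + (4) + (12 - 2*sqrt(2)) + (0) + (0)] = 48/16 = 3
  <chi_rho, chi_2> = (1/16)[1*(12)*conj(1) + 1*(8)*conj(1) + 2*(sqrt(2) + 6)*conj(1) + 2*(2)*conj(1) + 2*(6 - sqrt(2))*conj(1) + 4*(0)*conj(-1) + 4*(0)*conj(-1)]
      = (1/16)[(12) + (8) + (2*sqrt(2) + 12) + (4) + (12 - 2*sqrt(2)) + (0) + (0)] = 48/16 = 3
  <chi_rho, chi_3> = (1/16)[1*(12)*conj(1) + 1*(8)*conj(1) + 2*(sqrt(2) + 6)*conj(-1) + 2*(2)*conj(1) + 2*(6 - sqrt(2))*conj(-1) + 4*(0)*conj(1) + 4*(0)*conj(-1)]
      = (1/16)[(12) + (8) + (-12 - 2*sqrt(2)) + (4) + (-12 + 2*sqrt(2)) + (0) + (0)] = 0/16 = 0
  <chi_rho, chi_4> = (1/16)[1*(12)*conj(1) + 1*(8)*conj(1) + 2*(sqrt(2) + 6)*conj(-1) + 2*(2)*conj(1) + 2*(6 - sqrt(2))*conj(-1) + 4*(0)*conj(-1) + 4*(0)*conj(1)]
      = (1/16)[(12) + (8) + (-12 - 2*sqrt(2)) + (4) + (-12 + 2*sqrt(2)) + (0) + (0)] = 0/16 = 0
  <chi_rho, chi_5> = (1/16)[1*(12)*conj(2) + 1*(8)*conj(-2) + 2*(sqrt(2) + 6)*conj(sqrt(2)) + 2*(2)*conj(0) + 2*(6 - sqrt(2))*conj(-sqrt(2)) + 4*(0)*conj(0) + 4*(0)*conj(0)]
      = (1/16)[(24) + (-16) + (4 + 12*sqrt(2)) + (0) + (4 - 12*sqrt(2)) + (0) + (0)] = 16/16 = 1
  <chi_rho, chi_6> = (1/16)[1*(12)*conj(2) + 1*(8)*conj(2) + 2*(sqrt(2) + 6)*conj(0) + 2*(2)*conj(-2) + 2*(6 - sqrt(2))*conj(0) + 4*(0)*conj(0) + 4*(0)*conj(0)]
      = (1/16)[(24) + (16) + (0) + (-8) + (0) + (0) + (0)] = 32/16 = 2
  <chi_rho, chi_7> = (1/16)[1*(12)*conj(2) + 1*(8)*conj(-2) + 2*(sqrt(2) + 6)*conj(-sqrt(2)) + 2*(2)*conj(0) + 2*(6 - sqrt(2))*conj(sqrt(2)) + 4*(0)*conj(0) + 4*(0)*conj(0)]
      = (1/16)[(24) + (-16) + (-12*sqrt(2) - 4) + (0) + (-4 + 12*sqrt(2)) + (0) + (0)] = 0/16 = 0
Dimension check: dim(rho) = sum (mult * dim) = 3*1 + 3*1 + 0*1 + 0*1 + 1*2 + 2*2 + 0*2 = 12 = chi_rho(e) = 12.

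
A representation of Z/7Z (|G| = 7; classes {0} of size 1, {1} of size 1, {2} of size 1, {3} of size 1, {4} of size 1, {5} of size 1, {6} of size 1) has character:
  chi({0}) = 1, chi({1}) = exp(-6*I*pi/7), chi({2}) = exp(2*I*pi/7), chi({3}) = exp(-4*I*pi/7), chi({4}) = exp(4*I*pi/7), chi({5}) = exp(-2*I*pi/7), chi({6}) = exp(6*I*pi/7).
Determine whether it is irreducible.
Irreducible: <chi, chi> = 1.

Explanation: <chi, chi> = (1/|G|) sum_C |C| * |chi(C)|^2 = (1/7)[1*|1|^2 + 1*|exp(-6*I*pi/7)|^2 + 1*|exp(2*I*pi/7)|^2 + 1*|exp(-4*I*pi/7)|^2 + 1*|exp(4*I*pi/7)|^2 + 1*|exp(-2*I*pi/7)|^2 + 1*|exp(6*I*pi/7)|^2]
  = (1/7)[(1) + (1) + (1) + (1) + (1) + (1) + (1)] = 7/7 = 1.
(Exp terms are combined using exp(i*s)*conj(exp(i*t)) = exp(i*(s-t)), and sums of them are collapsed using the identity that for every m > 1 the m distinct m-th roots of unity sum to 0, e.g. 1 + exp(2*I*pi/3) + exp(-2*I*pi/3) = 0.)
A character is irreducible iff <chi, chi> = 1, so this representation is irreducible.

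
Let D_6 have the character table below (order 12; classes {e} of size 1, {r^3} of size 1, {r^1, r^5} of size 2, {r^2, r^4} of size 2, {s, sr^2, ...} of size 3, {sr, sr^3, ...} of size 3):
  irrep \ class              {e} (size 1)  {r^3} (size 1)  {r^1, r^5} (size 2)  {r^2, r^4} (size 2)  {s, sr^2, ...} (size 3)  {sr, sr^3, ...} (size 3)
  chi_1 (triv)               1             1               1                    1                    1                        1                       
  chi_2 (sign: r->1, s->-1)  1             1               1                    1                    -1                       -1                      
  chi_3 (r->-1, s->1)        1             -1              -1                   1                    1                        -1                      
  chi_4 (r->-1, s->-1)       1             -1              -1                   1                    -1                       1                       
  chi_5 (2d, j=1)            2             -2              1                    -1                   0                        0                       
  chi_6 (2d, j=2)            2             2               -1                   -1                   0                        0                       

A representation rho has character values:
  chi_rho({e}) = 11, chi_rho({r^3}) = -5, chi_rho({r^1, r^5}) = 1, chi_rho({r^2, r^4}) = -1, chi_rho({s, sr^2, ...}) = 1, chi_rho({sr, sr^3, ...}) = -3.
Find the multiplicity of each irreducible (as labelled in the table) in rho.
Multiplicities: chi_1: 0, chi_2: 1, chi_3: 2, chi_4: 0, chi_5: 3, chi_6: 1.

Explanation: Use <chi_rho, chi> = (1/|G|) sum_C |C| * chi_rho(C) * conj(chi(C)) with |G| = 12 for each irreducible chi in the table:
  <chi_rho, chi_1> = (1/12)[1*(11)*conj(1) + 1*(-5)*conj(1) + 2*(1)*conj(1) + 2*(-1)*conj(1) + 3*(1)*conj(1) + 3*(-3)*conj(1)]
      = (1/12)[(11) + (-5) + (2) + (-2) + (3) + (-9)] = 0/12 = 0
  <chi_rho, chi_2> = (1/12)[1*(11)*conj(1) + 1*(-5)*conj(1) + 2*(1)*conj(1) + 2*(-1)*conj(1) + 3*(1)*conj(-1) + 3*(-3)*conj(-1)]
      = (1/12)[(11) + (-5) + (2) + (-2) + (-3) + (9)] = 12/12 = 1
  <chi_rho, chi_3> = (1/12)[1*(11)*conj(1) + 1*(-5)*conj(-1) + 2*(1)*conj(-1) + 2*(-1)*conj(1) + 3*(1)*conj(1) + 3*(-3)*conj(-1)]
      = (1/12)[(11) + (5) + (-2) + (-2) + (3) + (9)] = 24/12 = 2
  <chi_rho, chi_4> = (1/12)[1*(11)*conj(1) + 1*(-5)*conj(-1) + 2*(1)*conj(-1) + 2*(-1)*conj(1) + 3*(1)*conj(-1) + 3*(-3)*conj(1)]
      = (1/12)[(11) + (5) + (-2) + (-2) + (-3) + (-9)] = 0/12 = 0
  <chi_rho, chi_5> = (1/12)[1*(11)*conj(2) + 1*(-5)*conj(-2) + 2*(1)*conj(1) + 2*(-1)*conj(-1) + 3*(1)*conj(0) + 3*(-3)*conj(0)]
      = (1/12)[(22) + (10) + (2) + (2) + (0) + (0)] = 36/12 = 3
  <chi_rho, chi_6> = (1/12)[1*(11)*conj(2) + 1*(-5)*conj(2) + 2*(1)*conj(-1) + 2*(-1)*conj(-1) + 3*(1)*conj(0) + 3*(-3)*conj(0)]
      = (1/12)[(22) + (-10) + (-2) + (2) + (0) + (0)] = 12/12 = 1
Dimension check: dim(rho) = sum (mult * dim) = 0*1 + 1*1 + 2*1 + 0*1 + 3*2 + 1*2 = 11 = chi_rho(e) = 11.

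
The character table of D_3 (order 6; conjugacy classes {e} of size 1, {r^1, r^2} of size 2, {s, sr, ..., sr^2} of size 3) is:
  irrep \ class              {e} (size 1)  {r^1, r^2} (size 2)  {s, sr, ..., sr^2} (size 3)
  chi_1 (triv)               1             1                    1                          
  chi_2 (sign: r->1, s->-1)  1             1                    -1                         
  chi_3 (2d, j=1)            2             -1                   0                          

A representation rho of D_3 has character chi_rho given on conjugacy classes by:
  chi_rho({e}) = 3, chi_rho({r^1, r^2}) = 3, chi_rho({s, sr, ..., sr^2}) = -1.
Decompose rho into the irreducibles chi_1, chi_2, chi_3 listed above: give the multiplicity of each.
Multiplicities: chi_1: 1, chi_2: 2, chi_3: 0.

Use <chi_rho, chi> = (1/|G|) sum_C |C| * chi_rho(C) * conj(chi(C)) with |G| = 6 for each irreducible chi in the table:
  <chi_rho, chi_1> = (1/6)[1*(3)*conj(1) + 2*(3)*conj(1) + 3*(-1)*conj(1)]
      = (1/6)[(3) + (6) + (-3)] = 6/6 = 1
  <chi_rho, chi_2> = (1/6)[1*(3)*conj(1) + 2*(3)*conj(1) + 3*(-1)*conj(-1)]
      = (1/6)[(3) + (6) + (3)] = 12/6 = 2
  <chi_rho, chi_3> = (1/6)[1*(3)*conj(2) + 2*(3)*conj(-1) + 3*(-1)*conj(0)]
      = (1/6)[(6) + (-6) + (0)] = 0/6 = 0
Dimension check: dim(rho) = sum (mult * dim) = 1*1 + 2*1 + 0*2 = 3 = chi_rho(e) = 3.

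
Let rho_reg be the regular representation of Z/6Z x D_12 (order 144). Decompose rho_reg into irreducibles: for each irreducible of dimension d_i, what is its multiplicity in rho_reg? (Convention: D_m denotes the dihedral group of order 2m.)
Each irreducible V_i of dimension d_i appears with multiplicity d_i, i.e. rho_reg = (direct sum over all irreducibles V_i) d_i V_i. The irreducible dimensions for Z/6Z x D_12 are 1, 1, 1, 1, 1, 1, 1, 1, 1, 1, 1, 1, 1, 1, 1, 1, 1, 1, 1, 1, 1, 1, 1, 1, 2, 2, 2, 2, 2, 2, 2, 2, 2, 2, 2, 2, 2, 2, 2, 2, 2, 2, 2, 2, 2, 2, 2, 2, 2, 2, 2, 2, 2, 2: 24 irreducibles of dimension 1, each with multiplicity 1; 30 irreducibles of dimension 2, each with multiplicity 2. Total dimension 24*1*1 + 30*2*2 = 144 = |G|.

Explanation: General theorem: in the regular representation of a finite group G, each irreducible appears with multiplicity equal to its dimension. Check: dim(rho_reg) = sum d_i^2 = 1 + 1 + 1 + 1 + 1 + 1 + 1 + 1 + 1 + 1 + 1 + 1 + 1 + 1 + 1 + 1 + 1 + 1 + 1 + 1 + 1 + 1 + 1 + 1 + 4 + 4 + 4 + 4 + 4 + 4 + 4 + 4 + 4 + 4 + 4 + 4 + 4 + 4 + 4 + 4 + 4 + 4 + 4 + 4 + 4 + 4 + 4 + 4 + 4 + 4 + 4 + 4 + 4 + 4 = 144 = |G|.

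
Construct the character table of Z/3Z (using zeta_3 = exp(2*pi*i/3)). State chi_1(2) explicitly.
Character table of Z/3Z (irreps indexed chi_0,...,chi_2 with chi_k(m) = zeta_3^(k*m), zeta_3 = exp(2*pi*i/3)):
  irrep \ class  {0} (size 1)  {1} (size 1)    {2} (size 1)  
  chi_0          1             1               1             
  chi_1          1             exp(2*I*pi/3)   exp(-2*I*pi/3)
  chi_2          1             exp(-2*I*pi/3)  exp(2*I*pi/3) 

Spot check: chi_1(2) = zeta_3^(1*2) = zeta_3^2 = exp(-2*I*pi/3).

Proof sketch: Z/3Z is abelian, so all 3 irreducible complex representations are 1-dimensional. They are given by chi_k(m) = zeta_3^(k*m) for k = 0,...,2. Row orthogonality: sum_m chi_k(m) conj(chi_l(m)) = 3 * [k = l].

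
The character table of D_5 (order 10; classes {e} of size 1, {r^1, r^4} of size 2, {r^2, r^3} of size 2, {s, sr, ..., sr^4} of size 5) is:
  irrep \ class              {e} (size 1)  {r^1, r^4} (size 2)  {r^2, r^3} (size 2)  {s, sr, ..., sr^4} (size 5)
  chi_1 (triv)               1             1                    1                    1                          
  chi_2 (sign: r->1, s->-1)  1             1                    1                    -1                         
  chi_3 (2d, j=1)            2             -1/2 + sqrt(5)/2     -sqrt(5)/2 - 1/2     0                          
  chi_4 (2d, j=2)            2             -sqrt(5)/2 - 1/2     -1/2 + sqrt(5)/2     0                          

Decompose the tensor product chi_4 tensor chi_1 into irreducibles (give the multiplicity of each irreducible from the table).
chi_4 tensor chi_1 = chi_4 (all other irreducibles have multiplicity 0).

Working: The character of a tensor product is the pointwise product (chi_4 * chi_1)(C) = chi_4(C) * chi_1(C):
  {e}: (2)*(1), {r^1, r^4}: (-sqrt(5)/2 - 1/2)*(1), {r^2, r^3}: (-1/2 + sqrt(5)/2)*(1), {s, sr, ..., sr^4}: (0)*(1)
so (chi_4 * chi_1) takes values
  {e} -> 2, {r^1, r^4} -> -sqrt(5)/2 - 1/2, {r^2, r^3} -> -1/2 + sqrt(5)/2, {s, sr, ..., sr^4} -> 0.
Now take the inner product of this character with each irreducible chi from the table, <chi_4*chi_1, chi> = (1/10) sum_C |C| (chi_4*chi_1)(C) conj(chi(C)):
  <chi_4*chi_1, chi_1> = (1/10)[1*(2)*conj(1) + 2*(-sqrt(5)/2 - 1/2)*conj(1) + 2*(-1/2 + sqrt(5)/2)*conj(1) + 5*(0)*conj(1)]
      = (1/10)[(2) + (-sqrt(5) - 1) + (-1 + sqrt(5)) + (0)] = 0/10 = 0
  <chi_4*chi_1, chi_2> = (1/10)[1*(2)*conj(1) + 2*(-sqrt(5)/2 - 1/2)*conj(1) + 2*(-1/2 + sqrt(5)/2)*conj(1) + 5*(0)*conj(-1)]
      = (1/10)[(2) + (-sqrt(5) - 1) + (-1 + sqrt(5)) + (0)] = 0/10 = 0
  <chi_4*chi_1, chi_3> = (1/10)[1*(2)*conj(2) + 2*(-sqrt(5)/2 - 1/2)*conj(-1/2 + sqrt(5)/2) + 2*(-1/2 + sqrt(5)/2)*conj(-sqrt(5)/2 - 1/2) + 5*(0)*conj(0)]
      = (1/10)[(4) + (-2) + (-2) + (0)] = 0/10 = 0
  <chi_4*chi_1, chi_4> = (1/10)[1*(2)*conj(2) + 2*(-sqrt(5)/2 - 1/2)*conj(-sqrt(5)/2 - 1/2) + 2*(-1/2 + sqrt(5)/2)*conj(-1/2 + sqrt(5)/2) + 5*(0)*conj(0)]
      = (1/10)[(4) + (sqrt(5) + 3) + (3 - sqrt(5)) + (0)] = 10/10 = 1
Hence the multiplicities are chi_4: 1. Dimension check: dim(chi_4)*dim(chi_1) = 2*1 = 2 and sum (mult * dim) = 1*2 = 2.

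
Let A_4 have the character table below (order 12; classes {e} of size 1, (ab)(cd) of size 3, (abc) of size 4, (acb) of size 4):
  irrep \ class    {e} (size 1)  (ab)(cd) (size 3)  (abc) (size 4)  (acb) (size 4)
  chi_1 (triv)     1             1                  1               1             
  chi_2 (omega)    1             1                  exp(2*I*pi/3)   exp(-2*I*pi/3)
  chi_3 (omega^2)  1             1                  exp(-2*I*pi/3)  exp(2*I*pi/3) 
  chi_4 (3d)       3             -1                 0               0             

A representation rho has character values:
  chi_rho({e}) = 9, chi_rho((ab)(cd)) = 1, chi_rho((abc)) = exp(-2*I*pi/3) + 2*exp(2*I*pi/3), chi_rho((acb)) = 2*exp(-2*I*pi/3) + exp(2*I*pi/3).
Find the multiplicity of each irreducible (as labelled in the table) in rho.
Multiplicities: chi_1: 0, chi_2: 2, chi_3: 1, chi_4: 2.

Justification: Use <chi_rho, chi> = (1/|G|) sum_C |C| * chi_rho(C) * conj(chi(C)) with |G| = 12 for each irreducible chi in the table:
  <chi_rho, chi_1> = (1/12)[1*(9)*conj(1) + 3*(1)*conj(1) + 4*(exp(-2*I*pi/3) + 2*exp(2*I*pi/3))*conj(1) + 4*(2*exp(-2*I*pi/3) + exp(2*I*pi/3))*conj(1)]
      = (1/12)[(9) + (3) + (4*exp(-2*I*pi/3) + 8*exp(2*I*pi/3)) + (8*exp(-2*I*pi/3) + 4*exp(2*I*pi/3))] = 0/12 = 0
  <chi_rho, chi_2> = (1/12)[1*(9)*conj(1) + 3*(1)*conj(1) + 4*(exp(-2*I*pi/3) + 2*exp(2*I*pi/3))*conj(exp(2*I*pi/3)) + 4*(2*exp(-2*I*pi/3) + exp(2*I*pi/3))*conj(exp(-2*I*pi/3))]
      = (1/12)[(9) + (3) + (8 + 4*exp(2*I*pi/3)) + (8 + 4*exp(-2*I*pi/3))] = 24/12 = 2
  <chi_rho, chi_3> = (1/12)[1*(9)*conj(1) + 3*(1)*conj(1) + 4*(exp(-2*I*pi/3) + 2*exp(2*I*pi/3))*conj(exp(-2*I*pi/3)) + 4*(2*exp(-2*I*pi/3) + exp(2*I*pi/3))*conj(exp(2*I*pi/3))]
      = (1/12)[(9) + (3) + (4 + 8*exp(-2*I*pi/3)) + (4 + 8*exp(2*I*pi/3))] = 12/12 = 1
  <chi_rho, chi_4> = (1/12)[1*(9)*conj(3) + 3*(1)*conj(-1) + 4*(exp(-2*I*pi/3) + 2*exp(2*I*pi/3))*conj(0) + 4*(2*exp(-2*I*pi/3) + exp(2*I*pi/3))*conj(0)]
      = (1/12)[(27) + (-3) + (0) + (0)] = 24/12 = 2
(Exp terms are combined using exp(i*s)*conj(exp(i*t)) = exp(i*(s-t)), and sums of them are collapsed using the identity that for every m > 1 the m distinct m-th roots of unity sum to 0, e.g. 1 + exp(2*I*pi/3) + exp(-2*I*pi/3) = 0.)
Dimension check: dim(rho) = sum (mult * dim) = 0*1 + 2*1 + 1*1 + 2*3 = 9 = chi_rho(e) = 9.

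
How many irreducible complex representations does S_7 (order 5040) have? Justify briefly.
15

Explanation: The number of irreducible complex representations of a finite group equals its number of conjugacy classes. Conjugacy classes in S_7 correspond to cycle types, i.e. partitions of 7; there are p(7) = 15 of them, so S_7 (order 5040) has exactly 15 irreducible complex representations.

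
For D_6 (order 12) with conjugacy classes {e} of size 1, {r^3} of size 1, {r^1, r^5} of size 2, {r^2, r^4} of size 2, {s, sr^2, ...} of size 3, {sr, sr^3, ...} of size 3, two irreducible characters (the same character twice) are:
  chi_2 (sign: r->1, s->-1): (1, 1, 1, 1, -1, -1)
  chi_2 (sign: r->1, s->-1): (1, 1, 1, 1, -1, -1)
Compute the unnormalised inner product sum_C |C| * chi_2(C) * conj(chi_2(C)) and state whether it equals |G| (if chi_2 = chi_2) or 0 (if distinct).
Sum = 12 = |G| = 12; so <chi_2, chi_2> = 1 (norm-1 confirms irreducibility).

Compute term by term over conjugacy classes (|C| * chi_2(C) * conj(chi_2(C))):
  1*(1)*conj(1) + 1*(1)*conj(1) + 2*(1)*conj(1) + 2*(1)*conj(1) + 3*(-1)*conj(-1) + 3*(-1)*conj(-1)
  = (1) + (1) + (2) + (2) + (3) + (3)
  = 12.
Dividing by |G| = 12 gives 12/12 = 1, matching the row-orthogonality relation <chi_2, chi_2> = [chi_2 = chi_2].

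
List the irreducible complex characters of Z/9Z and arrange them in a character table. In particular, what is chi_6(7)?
Character table of Z/9Z (irreps indexed chi_0,...,chi_8 with chi_k(m) = zeta_9^(k*m), zeta_9 = exp(2*pi*i/9)):
  irrep \ class  {0} (size 1)  {1} (size 1)    {2} (size 1)    {3} (size 1)    {4} (size 1)    {5} (size 1)    {6} (size 1)    {7} (size 1)    {8} (size 1)  
  chi_0          1             1               1               1               1               1               1               1               1             
  chi_1          1             exp(2*I*pi/9)   exp(4*I*pi/9)   exp(2*I*pi/3)   exp(8*I*pi/9)   exp(-8*I*pi/9)  exp(-2*I*pi/3)  exp(-4*I*pi/9)  exp(-2*I*pi/9)
  chi_2          1             exp(4*I*pi/9)   exp(8*I*pi/9)   exp(-2*I*pi/3)  exp(-2*I*pi/9)  exp(2*I*pi/9)   exp(2*I*pi/3)   exp(-8*I*pi/9)  exp(-4*I*pi/9)
  chi_3          1             exp(2*I*pi/3)   exp(-2*I*pi/3)  1               exp(2*I*pi/3)   exp(-2*I*pi/3)  1               exp(2*I*pi/3)   exp(-2*I*pi/3)
  chi_4          1             exp(8*I*pi/9)   exp(-2*I*pi/9)  exp(2*I*pi/3)   exp(-4*I*pi/9)  exp(4*I*pi/9)   exp(-2*I*pi/3)  exp(2*I*pi/9)   exp(-8*I*pi/9)
  chi_5          1             exp(-8*I*pi/9)  exp(2*I*pi/9)   exp(-2*I*pi/3)  exp(4*I*pi/9)   exp(-4*I*pi/9)  exp(2*I*pi/3)   exp(-2*I*pi/9)  exp(8*I*pi/9) 
  chi_6          1             exp(-2*I*pi/3)  exp(2*I*pi/3)   1               exp(-2*I*pi/3)  exp(2*I*pi/3)   1               exp(-2*I*pi/3)  exp(2*I*pi/3) 
  chi_7          1             exp(-4*I*pi/9)  exp(-8*I*pi/9)  exp(2*I*pi/3)   exp(2*I*pi/9)   exp(-2*I*pi/9)  exp(-2*I*pi/3)  exp(8*I*pi/9)   exp(4*I*pi/9) 
  chi_8          1             exp(-2*I*pi/9)  exp(-4*I*pi/9)  exp(-2*I*pi/3)  exp(-8*I*pi/9)  exp(8*I*pi/9)   exp(2*I*pi/3)   exp(4*I*pi/9)   exp(2*I*pi/9) 

Spot check: chi_6(7) = zeta_9^(6*7) = zeta_9^42 = exp(-2*I*pi/3).

Z/9Z is abelian, so all 9 irreducible complex representations are 1-dimensional. They are given by chi_k(m) = zeta_9^(k*m) for k = 0,...,8. Row orthogonality: sum_m chi_k(m) conj(chi_l(m)) = 9 * [k = l].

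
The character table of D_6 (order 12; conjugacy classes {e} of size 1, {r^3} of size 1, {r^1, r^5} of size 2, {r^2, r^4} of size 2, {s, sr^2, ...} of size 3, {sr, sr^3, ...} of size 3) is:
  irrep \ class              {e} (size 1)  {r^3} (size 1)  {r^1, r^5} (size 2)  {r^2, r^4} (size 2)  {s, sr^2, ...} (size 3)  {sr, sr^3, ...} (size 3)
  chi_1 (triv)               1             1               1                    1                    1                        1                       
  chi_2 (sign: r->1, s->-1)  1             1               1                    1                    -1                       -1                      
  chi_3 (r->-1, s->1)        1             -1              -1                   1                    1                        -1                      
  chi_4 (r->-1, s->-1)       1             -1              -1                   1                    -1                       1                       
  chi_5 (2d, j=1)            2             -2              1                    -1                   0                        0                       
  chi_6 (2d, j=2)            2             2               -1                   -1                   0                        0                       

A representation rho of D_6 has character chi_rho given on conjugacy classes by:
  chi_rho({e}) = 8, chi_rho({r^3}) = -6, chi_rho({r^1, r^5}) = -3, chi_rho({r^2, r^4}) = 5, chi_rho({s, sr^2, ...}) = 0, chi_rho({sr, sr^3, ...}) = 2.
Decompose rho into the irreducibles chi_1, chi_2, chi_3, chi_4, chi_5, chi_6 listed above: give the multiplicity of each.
Multiplicities: chi_1: 1, chi_2: 0, chi_3: 2, chi_4: 3, chi_5: 1, chi_6: 0.

Use <chi_rho, chi> = (1/|G|) sum_C |C| * chi_rho(C) * conj(chi(C)) with |G| = 12 for each irreducible chi in the table:
  <chi_rho, chi_1> = (1/12)[1*(8)*conj(1) + 1*(-6)*conj(1) + 2*(-3)*conj(1) + 2*(5)*conj(1) + 3*(0)*conj(1) + 3*(2)*conj(1)]
      = (1/12)[(8) + (-6) + (-6) + (10) + (0) + (6)] = 12/12 = 1
  <chi_rho, chi_2> = (1/12)[1*(8)*conj(1) + 1*(-6)*conj(1) + 2*(-3)*conj(1) + 2*(5)*conj(1) + 3*(0)*conj(-1) + 3*(2)*conj(-1)]
      = (1/12)[(8) + (-6) + (-6) + (10) + (0) + (-6)] = 0/12 = 0
  <chi_rho, chi_3> = (1/12)[1*(8)*conj(1) + 1*(-6)*conj(-1) + 2*(-3)*conj(-1) + 2*(5)*conj(1) + 3*(0)*conj(1) + 3*(2)*conj(-1)]
      = (1/12)[(8) + (6) + (6) + (10) + (0) + (-6)] = 24/12 = 2
  <chi_rho, chi_4> = (1/12)[1*(8)*conj(1) + 1*(-6)*conj(-1) + 2*(-3)*conj(-1) + 2*(5)*conj(1) + 3*(0)*conj(-1) + 3*(2)*conj(1)]
      = (1/12)[(8) + (6) + (6) + (10) + (0) + (6)] = 36/12 = 3
  <chi_rho, chi_5> = (1/12)[1*(8)*conj(2) + 1*(-6)*conj(-2) + 2*(-3)*conj(1) + 2*(5)*conj(-1) + 3*(0)*conj(0) + 3*(2)*conj(0)]
      = (1/12)[(16) + (12) + (-6) + (-10) + (0) + (0)] = 12/12 = 1
  <chi_rho, chi_6> = (1/12)[1*(8)*conj(2) + 1*(-6)*conj(2) + 2*(-3)*conj(-1) + 2*(5)*conj(-1) + 3*(0)*conj(0) + 3*(2)*conj(0)]
      = (1/12)[(16) + (-12) + (6) + (-10) + (0) + (0)] = 0/12 = 0
Dimension check: dim(rho) = sum (mult * dim) = 1*1 + 0*1 + 2*1 + 3*1 + 1*2 + 0*2 = 8 = chi_rho(e) = 8.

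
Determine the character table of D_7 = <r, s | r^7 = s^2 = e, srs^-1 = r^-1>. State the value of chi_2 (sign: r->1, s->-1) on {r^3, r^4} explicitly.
Conjugacy classes: {e} of size 1, {r^1, r^6} of size 2, {r^2, r^5} of size 2, {r^3, r^4} of size 2, {s, sr, ..., sr^6} of size 7.
Character table:
  irrep \ class              {e} (size 1)  {r^1, r^6} (size 2)  {r^2, r^5} (size 2)  {r^3, r^4} (size 2)  {s, sr, ..., sr^6} (size 7)
  chi_1 (triv)               1             1                    1                    1                    1                          
  chi_2 (sign: r->1, s->-1)  1             1                    1                    1                    -1                         
  chi_3 (2d, j=1)            2             2*cos(2*pi/7)        -2*cos(3*pi/7)       -2*cos(pi/7)         0                          
  chi_4 (2d, j=2)            2             -2*cos(3*pi/7)       -2*cos(pi/7)         2*cos(2*pi/7)        0                          
  chi_5 (2d, j=3)            2             -2*cos(pi/7)         2*cos(2*pi/7)        -2*cos(3*pi/7)       0                          

Spot check: chi_2 (sign: r->1, s->-1) on {r^3, r^4} = 1.

Solution. D_7 has order 2*7 = 14 with 5 conjugacy classes, hence 5 irreducibles. Sum of squared dims 1 + 1 + 4 + 4 + 4 = 14 = |G|. Linear characters come from the abelianisation; the 2-dimensional irreps have character r^k -> 2*cos(2*pi*j*k/7), reflections -> 0.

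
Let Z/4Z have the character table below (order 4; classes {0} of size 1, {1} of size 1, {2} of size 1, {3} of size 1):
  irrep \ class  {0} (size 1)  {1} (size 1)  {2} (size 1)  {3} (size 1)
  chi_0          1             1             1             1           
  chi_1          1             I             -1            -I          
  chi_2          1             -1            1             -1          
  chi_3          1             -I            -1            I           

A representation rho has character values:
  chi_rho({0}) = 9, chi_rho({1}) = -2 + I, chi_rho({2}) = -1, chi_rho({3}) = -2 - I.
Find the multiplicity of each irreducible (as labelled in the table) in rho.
Multiplicities: chi_0: 1, chi_1: 3, chi_2: 3, chi_3: 2.

Reasoning: Use <chi_rho, chi> = (1/|G|) sum_C |C| * chi_rho(C) * conj(chi(C)) with |G| = 4 for each irreducible chi in the table:
  <chi_rho, chi_0> = (1/4)[1*(9)*conj(1) + 1*(-2 + I)*conj(1) + 1*(-1)*conj(1) + 1*(-2 - I)*conj(1)]
      = (1/4)[(9) + (-2 + I) + (-1) + (-2 - I)] = 4/4 = 1
  <chi_rho, chi_1> = (1/4)[1*(9)*conj(1) + 1*(-2 + I)*conj(I) + 1*(-1)*conj(-1) + 1*(-2 - I)*conj(-I)]
      = (1/4)[(9) + (1 + 2*I) + (1) + (1 - 2*I)] = 12/4 = 3
  <chi_rho, chi_2> = (1/4)[1*(9)*conj(1) + 1*(-2 + I)*conj(-1) + 1*(-1)*conj(1) + 1*(-2 - I)*conj(-1)]
      = (1/4)[(9) + (2 - I) + (-1) + (2 + I)] = 12/4 = 3
  <chi_rho, chi_3> = (1/4)[1*(9)*conj(1) + 1*(-2 + I)*conj(-I) + 1*(-1)*conj(-1) + 1*(-2 - I)*conj(I)]
      = (1/4)[(9) + (-1 - 2*I) + (1) + (-1 + 2*I)] = 8/4 = 2
(Exp terms are combined using exp(i*s)*conj(exp(i*t)) = exp(i*(s-t)), and sums of them are collapsed using the identity that for every m > 1 the m distinct m-th roots of unity sum to 0, e.g. 1 + exp(2*I*pi/3) + exp(-2*I*pi/3) = 0.)
Dimension check: dim(rho) = sum (mult * dim) = 1*1 + 3*1 + 3*1 + 2*1 = 9 = chi_rho(e) = 9.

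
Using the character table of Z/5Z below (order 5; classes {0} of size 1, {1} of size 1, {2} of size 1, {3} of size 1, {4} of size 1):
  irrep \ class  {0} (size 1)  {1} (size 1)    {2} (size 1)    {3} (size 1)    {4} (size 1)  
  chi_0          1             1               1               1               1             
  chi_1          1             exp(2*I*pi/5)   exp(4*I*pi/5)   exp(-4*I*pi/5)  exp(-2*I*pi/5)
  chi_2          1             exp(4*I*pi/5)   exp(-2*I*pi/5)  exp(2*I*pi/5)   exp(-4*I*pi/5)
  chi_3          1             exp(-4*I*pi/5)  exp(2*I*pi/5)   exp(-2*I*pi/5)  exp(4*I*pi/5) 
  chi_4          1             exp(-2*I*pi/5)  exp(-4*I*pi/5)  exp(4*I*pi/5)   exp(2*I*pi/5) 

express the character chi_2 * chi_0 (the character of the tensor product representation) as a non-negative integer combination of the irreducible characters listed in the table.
chi_2 tensor chi_0 = chi_2 (all other irreducibles have multiplicity 0).

Proof sketch: The character of a tensor product is the pointwise product (chi_2 * chi_0)(C) = chi_2(C) * chi_0(C):
  {0}: (1)*(1), {1}: (exp(4*I*pi/5))*(1), {2}: (exp(-2*I*pi/5))*(1), {3}: (exp(2*I*pi/5))*(1), {4}: (exp(-4*I*pi/5))*(1)
so (chi_2 * chi_0) takes values
  {0} -> 1, {1} -> exp(4*I*pi/5), {2} -> exp(-2*I*pi/5), {3} -> exp(2*I*pi/5), {4} -> exp(-4*I*pi/5).
Now take the inner product of this character with each irreducible chi from the table, <chi_2*chi_0, chi> = (1/5) sum_C |C| (chi_2*chi_0)(C) conj(chi(C)):
  <chi_2*chi_0, chi_0> = (1/5)[1*(1)*conj(1) + 1*(exp(4*I*pi/5))*conj(1) + 1*(exp(-2*I*pi/5))*conj(1) + 1*(exp(2*I*pi/5))*conj(1) + 1*(exp(-4*I*pi/5))*conj(1)]
      = (1/5)[(1) + (exp(4*I*pi/5)) + (exp(-2*I*pi/5)) + (exp(2*I*pi/5)) + (exp(-4*I*pi/5))] = 0/5 = 0
  <chi_2*chi_0, chi_1> = (1/5)[1*(1)*conj(1) + 1*(exp(4*I*pi/5))*conj(exp(2*I*pi/5)) + 1*(exp(-2*I*pi/5))*conj(exp(4*I*pi/5)) + 1*(exp(2*I*pi/5))*conj(exp(-4*I*pi/5)) + 1*(exp(-4*I*pi/5))*conj(exp(-2*I*pi/5))]
      = (1/5)[(1) + (exp(2*I*pi/5)) + (exp(4*I*pi/5)) + (exp(-4*I*pi/5)) + (exp(-2*I*pi/5))] = 0/5 = 0
  <chi_2*chi_0, chi_2> = (1/5)[1*(1)*conj(1) + 1*(exp(4*I*pi/5))*conj(exp(4*I*pi/5)) + 1*(exp(-2*I*pi/5))*conj(exp(-2*I*pi/5)) + 1*(exp(2*I*pi/5))*conj(exp(2*I*pi/5)) + 1*(exp(-4*I*pi/5))*conj(exp(-4*I*pi/5))]
      = (1/5)[(1) + (1) + (1) + (1) + (1)] = 5/5 = 1
  <chi_2*chi_0, chi_3> = (1/5)[1*(1)*conj(1) + 1*(exp(4*I*pi/5))*conj(exp(-4*I*pi/5)) + 1*(exp(-2*I*pi/5))*conj(exp(2*I*pi/5)) + 1*(exp(2*I*pi/5))*conj(exp(-2*I*pi/5)) + 1*(exp(-4*I*pi/5))*conj(exp(4*I*pi/5))]
      = (1/5)[(1) + (exp(-2*I*pi/5)) + (exp(-4*I*pi/5)) + (exp(4*I*pi/5)) + (exp(2*I*pi/5))] = 0/5 = 0
  <chi_2*chi_0, chi_4> = (1/5)[1*(1)*conj(1) + 1*(exp(4*I*pi/5))*conj(exp(-2*I*pi/5)) + 1*(exp(-2*I*pi/5))*conj(exp(-4*I*pi/5)) + 1*(exp(2*I*pi/5))*conj(exp(4*I*pi/5)) + 1*(exp(-4*I*pi/5))*conj(exp(2*I*pi/5))]
      = (1/5)[(1) + (exp(-4*I*pi/5)) + (exp(2*I*pi/5)) + (exp(-2*I*pi/5)) + (exp(4*I*pi/5))] = 0/5 = 0
(Exp terms are combined using exp(i*s)*conj(exp(i*t)) = exp(i*(s-t)), and sums of them are collapsed using the identity that for every m > 1 the m distinct m-th roots of unity sum to 0, e.g. 1 + exp(2*I*pi/3) + exp(-2*I*pi/3) = 0.)
Hence the multiplicities are chi_2: 1. Dimension check: dim(chi_2)*dim(chi_0) = 1*1 = 1 and sum (mult * dim) = 1*1 = 1.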